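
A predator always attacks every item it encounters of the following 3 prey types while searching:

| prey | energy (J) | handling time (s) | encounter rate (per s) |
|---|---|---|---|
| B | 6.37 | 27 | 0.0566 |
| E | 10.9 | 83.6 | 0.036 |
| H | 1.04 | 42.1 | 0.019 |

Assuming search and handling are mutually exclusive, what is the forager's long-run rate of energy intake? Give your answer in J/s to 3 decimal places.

0.122 J/s

R = Σλ_iE_i / (1 + Σλ_ih_i)
Numerator: 0.0566×6.37 + 0.036×10.9 + 0.019×1.04 = 0.7727
Denominator: 1 + 0.0566×27 + 0.036×83.6 + 0.019×42.1 = 6.338
R = 0.7727/6.338 = 0.1219 J/s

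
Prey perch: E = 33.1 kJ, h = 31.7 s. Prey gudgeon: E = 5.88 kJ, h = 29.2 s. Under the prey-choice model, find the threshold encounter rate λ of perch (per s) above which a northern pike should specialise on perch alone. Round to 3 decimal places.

0.008 per s

The zero-one rule: include gudgeon iff E₂/h₂ > λE₁/(1+λh₁). Equality gives the switch point.
λE₁h₂ = E₂ + λE₂h₁ ⇒ λ = E₂/(E₁h₂ − E₂h₁) = 5.88/(966.5 − 186.4) = 0.007537 per s.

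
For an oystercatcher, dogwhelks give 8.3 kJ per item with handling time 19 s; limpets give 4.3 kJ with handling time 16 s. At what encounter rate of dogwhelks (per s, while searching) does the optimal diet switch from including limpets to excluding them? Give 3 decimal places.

The zero-one rule: include limpets iff E₂/h₂ > λE₁/(1+λh₁). Equality gives the switch point.
λE₁h₂ = E₂ + λE₂h₁ ⇒ λ = E₂/(E₁h₂ − E₂h₁) = 4.3/(132.8 − 81.7) = 0.08415 per s.

0.084 per s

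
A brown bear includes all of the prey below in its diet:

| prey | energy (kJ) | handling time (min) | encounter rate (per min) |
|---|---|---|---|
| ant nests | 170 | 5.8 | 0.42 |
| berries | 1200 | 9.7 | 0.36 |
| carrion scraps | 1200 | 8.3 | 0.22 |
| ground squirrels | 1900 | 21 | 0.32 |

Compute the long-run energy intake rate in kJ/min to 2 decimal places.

Energy encountered per unit search time: 0.42×170 + 0.36×1200 + 0.22×1200 + 0.32×1900 = 1375 kJ/min.
Handling time per unit search time: 0.42×5.8 + 0.36×9.7 + 0.22×8.3 + 0.32×21 = 14.47.
Rate = 1375/(1 + 14.47) = 88.88 kJ/min.

88.88 kJ/min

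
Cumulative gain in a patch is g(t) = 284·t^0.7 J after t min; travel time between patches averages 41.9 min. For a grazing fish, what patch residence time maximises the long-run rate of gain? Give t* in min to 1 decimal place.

97.8 min

Optimal t* satisfies g'(t*) = g(t*)/(T + t*).
g'(t) = 0.7·284·t^-0.3. Setting 0.7·284·t^-0.3 = 284·t^0.7/(41.9+t) gives 0.7(41.9+t) = t, so 0.30·t = 0.7×41.9.
t* = 0.7×41.9/0.30 = 97.77 min.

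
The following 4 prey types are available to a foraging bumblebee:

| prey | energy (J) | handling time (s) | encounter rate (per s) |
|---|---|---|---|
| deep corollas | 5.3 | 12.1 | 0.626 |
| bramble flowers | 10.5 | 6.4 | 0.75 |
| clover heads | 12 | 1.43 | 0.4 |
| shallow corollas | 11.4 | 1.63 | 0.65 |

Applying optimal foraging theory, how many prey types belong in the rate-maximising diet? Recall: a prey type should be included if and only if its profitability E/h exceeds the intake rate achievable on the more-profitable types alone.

E/h in descending order: clover heads 8.39, shallow corollas 6.99, bramble flowers 1.64, deep corollas 0.438 J/s. The optimal diet is the largest prefix of this list for which every included type satisfies E_i/h_i > R on the types above it.
Rate on top 1: 3.053. shallow corollas: 6.99 > 3.053 → include.
Rate on top 2: 4.64. bramble flowers: 1.64 < 4.64 → exclude; stop.
Optimal diet: clover heads, shallow corollas — 2 of 4 types.

2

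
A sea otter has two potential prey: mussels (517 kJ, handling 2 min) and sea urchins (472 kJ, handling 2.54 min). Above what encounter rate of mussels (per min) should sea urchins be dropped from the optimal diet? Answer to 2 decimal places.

1.28 per min

The zero-one rule: include sea urchins iff E₂/h₂ > λE₁/(1+λh₁). Equality gives the switch point.
λE₁h₂ = E₂ + λE₂h₁ ⇒ λ = E₂/(E₁h₂ − E₂h₁) = 472/(1313 − 944) = 1.279 per min.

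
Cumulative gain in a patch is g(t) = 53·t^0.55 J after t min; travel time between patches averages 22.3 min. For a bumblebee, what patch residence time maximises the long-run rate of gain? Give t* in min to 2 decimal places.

27.26 min

Optimal t* satisfies g'(t*) = g(t*)/(T + t*).
g'(t) = 0.55·53·t^-0.45. Setting 0.55·53·t^-0.45 = 53·t^0.55/(22.3+t) gives 0.55(22.3+t) = t, so 0.45·t = 0.55×22.3.
t* = 0.55×22.3/0.45 = 27.26 min.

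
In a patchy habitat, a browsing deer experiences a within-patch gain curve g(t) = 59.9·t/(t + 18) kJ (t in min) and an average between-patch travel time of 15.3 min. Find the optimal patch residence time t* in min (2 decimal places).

16.60 min

Maximise g(t)/(T+t): set derivative to zero → g'(t)(T+t) = g(t).
g'(t) = 59.9·18/(t + 18)². Setting 59.9·18/(t+18)² = 59.9t/[(t+18)(15.3+t)] gives 18(15.3+t) = t(t+18), so t² = 18×15.3 = 275.4.
t* = √275.4 = 16.6 min.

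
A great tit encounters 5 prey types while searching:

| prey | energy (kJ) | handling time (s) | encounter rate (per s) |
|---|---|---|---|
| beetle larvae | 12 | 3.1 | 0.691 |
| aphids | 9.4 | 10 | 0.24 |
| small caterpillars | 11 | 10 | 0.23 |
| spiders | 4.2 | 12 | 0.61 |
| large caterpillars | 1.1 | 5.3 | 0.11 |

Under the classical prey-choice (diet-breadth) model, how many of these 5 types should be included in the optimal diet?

1

E/h in descending order: beetle larvae 3.87, small caterpillars 1.1, aphids 0.94, spiders 0.35, large caterpillars 0.208 kJ/s. The optimal diet is the largest prefix of this list for which every included type satisfies E_i/h_i > R on the types above it.
Rate on top 1: 2.639. small caterpillars: 1.1 < 2.639 → exclude; stop.
Optimal diet: beetle larvae — 1 of 5 types.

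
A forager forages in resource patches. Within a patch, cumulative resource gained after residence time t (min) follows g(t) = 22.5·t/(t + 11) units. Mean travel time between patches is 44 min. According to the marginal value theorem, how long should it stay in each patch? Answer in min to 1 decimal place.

Optimal t* satisfies g'(t*) = g(t*)/(T + t*).
g'(t) = 22.5·11/(t + 11)². Setting 22.5·11/(t+11)² = 22.5t/[(t+11)(44+t)] gives 11(44+t) = t(t+11), so t² = 11×44 = 484.
t* = √484 = 22 min.

22.0 min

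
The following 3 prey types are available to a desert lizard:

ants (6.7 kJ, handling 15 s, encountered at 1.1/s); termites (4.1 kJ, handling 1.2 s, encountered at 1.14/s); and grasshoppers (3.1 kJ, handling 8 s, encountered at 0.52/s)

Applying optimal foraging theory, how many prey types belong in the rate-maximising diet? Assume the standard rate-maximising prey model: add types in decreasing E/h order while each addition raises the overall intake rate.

E/h in descending order: termites 3.42, ants 0.447, grasshoppers 0.388 kJ/s. The optimal diet is the largest prefix of this list for which every included type satisfies E_i/h_i > R on the types above it.
Rate on top 1: 1.974. ants: 0.447 < 1.974 → exclude; stop.
Optimal diet: termites — 1 of 3 types.

1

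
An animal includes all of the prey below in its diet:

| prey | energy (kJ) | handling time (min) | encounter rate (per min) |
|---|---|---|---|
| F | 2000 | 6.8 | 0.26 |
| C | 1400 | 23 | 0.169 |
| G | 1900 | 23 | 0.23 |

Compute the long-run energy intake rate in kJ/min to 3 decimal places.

99.925 kJ/min

R = Σλ_iE_i / (1 + Σλ_ih_i)
Numerator: 0.26×2000 + 0.169×1400 + 0.23×1900 = 1194
Denominator: 1 + 0.26×6.8 + 0.169×23 + 0.23×23 = 11.95
R = 1194/11.95 = 99.92 kJ/min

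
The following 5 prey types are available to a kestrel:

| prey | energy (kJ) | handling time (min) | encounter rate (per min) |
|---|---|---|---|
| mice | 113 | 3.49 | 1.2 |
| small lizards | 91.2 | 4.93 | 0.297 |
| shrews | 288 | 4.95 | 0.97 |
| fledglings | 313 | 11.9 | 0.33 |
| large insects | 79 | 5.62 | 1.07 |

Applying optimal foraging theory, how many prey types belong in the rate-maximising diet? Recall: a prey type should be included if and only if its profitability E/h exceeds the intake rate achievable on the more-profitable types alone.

1

Profitabilities (E/h, kJ/min): shrews 58.2, mice 32.4, fledglings 26.3, small lizards 18.5, large insects 14.1. Add prey in this order while the next type's profitability exceeds the intake rate on those already taken.
Rate on top 1: 48.15. mice: 32.4 < 48.15 → exclude; stop.
Optimal diet: shrews — 1 of 5 types.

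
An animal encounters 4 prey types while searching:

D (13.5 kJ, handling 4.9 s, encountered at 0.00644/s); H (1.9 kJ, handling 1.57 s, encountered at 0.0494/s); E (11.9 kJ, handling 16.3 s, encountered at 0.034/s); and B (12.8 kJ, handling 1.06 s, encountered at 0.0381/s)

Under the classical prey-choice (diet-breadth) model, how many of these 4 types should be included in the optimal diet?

Rank by E/h (kJ/s): B 12.1, D 2.76, H 1.21, E 0.73. Include each in turn until the next type's E/h falls below the running intake rate.
Rate on top 1: 0.4687. D: 2.76 > 0.4687 → include.
Rate on top 2: 0.5361. H: 1.21 > 0.5361 → include.
Rate on top 3: 0.5815. E: 0.73 > 0.5815 → include.
Optimal diet: B, D, H, E — 4 of 4 types.

4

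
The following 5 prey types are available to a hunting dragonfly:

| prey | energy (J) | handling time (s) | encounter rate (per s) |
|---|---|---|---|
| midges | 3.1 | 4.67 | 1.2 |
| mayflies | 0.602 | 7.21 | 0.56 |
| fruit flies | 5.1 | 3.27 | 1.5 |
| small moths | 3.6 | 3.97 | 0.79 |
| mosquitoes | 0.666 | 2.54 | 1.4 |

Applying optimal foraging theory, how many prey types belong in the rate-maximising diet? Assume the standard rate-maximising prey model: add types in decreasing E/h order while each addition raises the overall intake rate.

1

Rank by E/h (J/s): fruit flies 1.56, small moths 0.907, midges 0.664, mosquitoes 0.262, mayflies 0.0835. Include each in turn until the next type's E/h falls below the running intake rate.
Rate on top 1: 1.296. small moths: 0.907 < 1.296 → exclude; stop.
Optimal diet: fruit flies — 1 of 5 types.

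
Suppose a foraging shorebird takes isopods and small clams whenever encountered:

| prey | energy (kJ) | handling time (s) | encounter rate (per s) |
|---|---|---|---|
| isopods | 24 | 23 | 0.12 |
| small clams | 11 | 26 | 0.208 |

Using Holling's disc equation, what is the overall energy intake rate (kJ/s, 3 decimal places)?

Energy encountered per unit search time: 0.12×24 + 0.208×11 = 5.168 kJ/s.
Handling time per unit search time: 0.12×23 + 0.208×26 = 8.168.
Rate = 5.168/(1 + 8.168) = 0.5637 kJ/s.

0.564 kJ/s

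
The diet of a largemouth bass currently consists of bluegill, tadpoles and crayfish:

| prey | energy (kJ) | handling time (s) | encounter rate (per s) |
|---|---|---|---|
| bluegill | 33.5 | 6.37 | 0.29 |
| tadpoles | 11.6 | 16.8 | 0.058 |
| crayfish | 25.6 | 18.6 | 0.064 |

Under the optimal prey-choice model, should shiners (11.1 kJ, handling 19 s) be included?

Current rate: (0.29×33.5 + 0.058×11.6 + 0.064×25.6)/(1 + 0.29×6.37 + 0.058×16.8 + 0.064×18.6) = 2.399 kJ/s.
Profitability of shiners: 11.1/19 = 0.5842 kJ/s.
0.5842 < 2.399, so adding shiners would lower the average — exclude it.

No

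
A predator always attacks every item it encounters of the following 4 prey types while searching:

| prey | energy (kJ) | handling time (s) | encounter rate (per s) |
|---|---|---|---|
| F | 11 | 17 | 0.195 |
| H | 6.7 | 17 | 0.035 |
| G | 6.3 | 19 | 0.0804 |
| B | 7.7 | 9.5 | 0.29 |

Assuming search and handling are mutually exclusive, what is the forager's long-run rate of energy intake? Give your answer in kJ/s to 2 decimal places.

Energy encountered per unit search time: 0.195×11 + 0.035×6.7 + 0.0804×6.3 + 0.29×7.7 = 5.119 kJ/s.
Handling time per unit search time: 0.195×17 + 0.035×17 + 0.0804×19 + 0.29×9.5 = 8.193.
Rate = 5.119/(1 + 8.193) = 0.5569 kJ/s.

0.56 kJ/s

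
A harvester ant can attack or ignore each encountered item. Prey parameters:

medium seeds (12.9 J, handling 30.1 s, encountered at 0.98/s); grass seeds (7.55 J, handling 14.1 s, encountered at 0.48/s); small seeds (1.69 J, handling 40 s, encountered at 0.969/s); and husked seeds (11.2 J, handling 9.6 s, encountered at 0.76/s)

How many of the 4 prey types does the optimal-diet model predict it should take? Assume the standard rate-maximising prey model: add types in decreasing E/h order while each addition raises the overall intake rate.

1

Rank by E/h (J/s): husked seeds 1.17, grass seeds 0.535, medium seeds 0.429, small seeds 0.0422. Include each in turn until the next type's E/h falls below the running intake rate.
Rate on top 1: 1.026. grass seeds: 0.535 < 1.026 → exclude; stop.
Optimal diet: husked seeds — 1 of 4 types.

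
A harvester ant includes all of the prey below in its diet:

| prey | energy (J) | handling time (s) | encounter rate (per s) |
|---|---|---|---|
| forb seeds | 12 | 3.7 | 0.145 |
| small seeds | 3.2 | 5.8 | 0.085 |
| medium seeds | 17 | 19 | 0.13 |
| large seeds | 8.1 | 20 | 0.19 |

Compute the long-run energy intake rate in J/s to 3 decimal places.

Energy encountered per unit search time: 0.145×12 + 0.085×3.2 + 0.13×17 + 0.19×8.1 = 5.761 J/s.
Handling time per unit search time: 0.145×3.7 + 0.085×5.8 + 0.13×19 + 0.19×20 = 7.3.
Rate = 5.761/(1 + 7.3) = 0.6941 J/s.

0.694 J/s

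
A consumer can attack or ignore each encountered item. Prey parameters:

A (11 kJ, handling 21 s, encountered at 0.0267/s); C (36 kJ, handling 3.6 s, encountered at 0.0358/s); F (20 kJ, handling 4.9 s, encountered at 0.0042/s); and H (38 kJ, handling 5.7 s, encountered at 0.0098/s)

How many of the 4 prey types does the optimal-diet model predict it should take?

Rank by E/h (kJ/s): C 10, H 6.67, F 4.08, A 0.524. Include each in turn until the next type's E/h falls below the running intake rate.
Rate on top 1: 1.142. H: 6.67 > 1.142 → include.
Rate on top 2: 1.402. F: 4.08 > 1.402 → include.
Rate on top 3: 1.448. A: 0.524 < 1.448 → exclude; stop.
Optimal diet: C, H, F — 3 of 4 types.

3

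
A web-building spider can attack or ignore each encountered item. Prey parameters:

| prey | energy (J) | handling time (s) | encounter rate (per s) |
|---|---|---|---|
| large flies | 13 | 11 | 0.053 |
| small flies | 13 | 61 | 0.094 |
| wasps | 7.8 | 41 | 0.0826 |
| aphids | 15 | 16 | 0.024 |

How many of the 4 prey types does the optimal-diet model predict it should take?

2

Profitabilities (E/h, J/s): large flies 1.18, aphids 0.938, small flies 0.213, wasps 0.19. Add prey in this order while the next type's profitability exceeds the intake rate on those already taken.
Rate on top 1: 0.4352. aphids: 0.938 > 0.4352 → include.
Rate on top 2: 0.5333. small flies: 0.213 < 0.5333 → exclude; stop.
Optimal diet: large flies, aphids — 2 of 4 types.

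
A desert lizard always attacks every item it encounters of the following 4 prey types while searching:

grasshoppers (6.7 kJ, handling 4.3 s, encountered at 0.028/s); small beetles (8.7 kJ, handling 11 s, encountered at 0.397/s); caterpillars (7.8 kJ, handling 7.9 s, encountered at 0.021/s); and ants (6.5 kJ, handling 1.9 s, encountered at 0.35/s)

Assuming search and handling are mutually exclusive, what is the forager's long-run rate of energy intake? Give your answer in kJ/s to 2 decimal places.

Energy encountered per unit search time: 0.028×6.7 + 0.397×8.7 + 0.021×7.8 + 0.35×6.5 = 6.08 kJ/s.
Handling time per unit search time: 0.028×4.3 + 0.397×11 + 0.021×7.9 + 0.35×1.9 = 5.318.
Rate = 6.08/(1 + 5.318) = 0.9623 kJ/s.

0.96 kJ/s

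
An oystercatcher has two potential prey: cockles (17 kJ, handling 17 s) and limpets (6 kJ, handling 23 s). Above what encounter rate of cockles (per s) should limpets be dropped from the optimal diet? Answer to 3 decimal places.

Drop limpets once their profitability E₂/h₂ falls below the rate achievable on cockles alone: E₂/h₂ = λE₁/(1 + λh₁).
Solve for λ: λE₁h₂ = E₂(1 + λh₁) → λ(E₁h₂ − E₂h₁) = E₂ → λ = E₂/(E₁h₂ − E₂h₁).
λ = 6/(17×23 − 6×17) = 6/289 = 0.02076 per s.

0.021 per s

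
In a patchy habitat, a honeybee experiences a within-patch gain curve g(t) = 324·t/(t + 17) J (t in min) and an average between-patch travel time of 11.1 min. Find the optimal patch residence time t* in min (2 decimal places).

13.74 min

Maximise g(t)/(T+t): set derivative to zero → g'(t)(T+t) = g(t).
g'(t) = 324·17/(t + 17)². Setting 324·17/(t+17)² = 324t/[(t+17)(11.1+t)] gives 17(11.1+t) = t(t+17), so t² = 17×11.1 = 188.7.
t* = √188.7 = 13.74 min.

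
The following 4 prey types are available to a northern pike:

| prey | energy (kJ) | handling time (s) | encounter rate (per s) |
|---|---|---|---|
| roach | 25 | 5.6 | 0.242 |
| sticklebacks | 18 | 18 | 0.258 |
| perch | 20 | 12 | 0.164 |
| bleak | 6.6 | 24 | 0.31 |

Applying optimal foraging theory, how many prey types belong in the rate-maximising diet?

1

Profitabilities (E/h, kJ/s): roach 4.46, perch 1.67, sticklebacks 1, bleak 0.275. Add prey in this order while the next type's profitability exceeds the intake rate on those already taken.
Rate on top 1: 2.569. perch: 1.67 < 2.569 → exclude; stop.
Optimal diet: roach — 1 of 4 types.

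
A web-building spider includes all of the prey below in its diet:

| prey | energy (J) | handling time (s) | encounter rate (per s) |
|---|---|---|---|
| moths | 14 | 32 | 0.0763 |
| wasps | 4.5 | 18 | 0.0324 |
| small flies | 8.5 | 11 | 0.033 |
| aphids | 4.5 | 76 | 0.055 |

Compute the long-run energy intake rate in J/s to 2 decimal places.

0.20 J/s

R = Σλ_iE_i / (1 + Σλ_ih_i)
Numerator: 0.0763×14 + 0.0324×4.5 + 0.033×8.5 + 0.055×4.5 = 1.742
Denominator: 1 + 0.0763×32 + 0.0324×18 + 0.033×11 + 0.055×76 = 8.568
R = 1.742/8.568 = 0.2033 J/s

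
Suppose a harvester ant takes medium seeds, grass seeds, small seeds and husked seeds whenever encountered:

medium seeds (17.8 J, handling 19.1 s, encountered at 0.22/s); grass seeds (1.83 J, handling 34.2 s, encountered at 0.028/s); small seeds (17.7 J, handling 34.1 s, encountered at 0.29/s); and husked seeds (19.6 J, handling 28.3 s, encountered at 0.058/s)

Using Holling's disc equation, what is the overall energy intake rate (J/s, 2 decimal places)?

R = Σλ_iE_i / (1 + Σλ_ih_i)
Numerator: 0.22×17.8 + 0.028×1.83 + 0.29×17.7 + 0.058×19.6 = 10.24
Denominator: 1 + 0.22×19.1 + 0.028×34.2 + 0.29×34.1 + 0.058×28.3 = 17.69
R = 10.24/17.69 = 0.5787 J/s

0.58 J/s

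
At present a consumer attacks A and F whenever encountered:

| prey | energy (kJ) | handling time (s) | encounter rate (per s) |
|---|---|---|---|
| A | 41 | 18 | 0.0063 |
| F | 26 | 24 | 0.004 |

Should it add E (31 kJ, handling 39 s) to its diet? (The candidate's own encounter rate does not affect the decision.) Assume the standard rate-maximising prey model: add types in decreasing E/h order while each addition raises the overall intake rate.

Intake rate on the current diet: R = (0.0063×41 + 0.004×26) / (1 + 0.0063×18 + 0.004×24) = 0.3623/1.209 = 0.2996 kJ/s.
E: E/h = 31/39 = 0.7949 kJ/s.
Since 0.7949 > R, including E increases the long-run rate.

Yes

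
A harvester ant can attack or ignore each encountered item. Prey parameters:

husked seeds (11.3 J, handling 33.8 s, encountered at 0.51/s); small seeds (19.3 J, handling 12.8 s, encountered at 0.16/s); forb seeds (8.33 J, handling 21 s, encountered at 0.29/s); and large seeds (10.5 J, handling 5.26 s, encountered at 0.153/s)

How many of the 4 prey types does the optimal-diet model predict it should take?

2

E/h in descending order: large seeds 2, small seeds 1.51, forb seeds 0.397, husked seeds 0.334 J/s. The optimal diet is the largest prefix of this list for which every included type satisfies E_i/h_i > R on the types above it.
Rate on top 1: 0.8901. small seeds: 1.51 > 0.8901 → include.
Rate on top 2: 1.218. forb seeds: 0.397 < 1.218 → exclude; stop.
Optimal diet: large seeds, small seeds — 2 of 4 types.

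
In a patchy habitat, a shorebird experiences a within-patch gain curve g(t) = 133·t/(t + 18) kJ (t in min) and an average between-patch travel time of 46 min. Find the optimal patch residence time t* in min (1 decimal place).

28.8 min

Optimal t* satisfies g'(t*) = g(t*)/(T + t*).
g'(t) = 133·18/(t + 18)². Setting 133·18/(t+18)² = 133t/[(t+18)(46+t)] gives 18(46+t) = t(t+18), so t² = 18×46 = 828.
t* = √828 = 28.77 min.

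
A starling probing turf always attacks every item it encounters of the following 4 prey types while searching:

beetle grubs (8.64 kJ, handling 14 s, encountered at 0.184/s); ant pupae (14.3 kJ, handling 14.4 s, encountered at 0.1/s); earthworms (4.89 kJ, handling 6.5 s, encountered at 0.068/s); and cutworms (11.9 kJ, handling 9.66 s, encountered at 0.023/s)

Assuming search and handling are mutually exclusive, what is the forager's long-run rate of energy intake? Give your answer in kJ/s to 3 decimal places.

R = (0.184×8.64 + 0.1×14.3 + 0.068×4.89 + 0.023×11.9) / (1 + 0.184×14 + 0.1×14.4 + 0.068×6.5 + 0.023×9.66) = 3.626/5.68 = 0.6384 kJ/s.

0.638 kJ/s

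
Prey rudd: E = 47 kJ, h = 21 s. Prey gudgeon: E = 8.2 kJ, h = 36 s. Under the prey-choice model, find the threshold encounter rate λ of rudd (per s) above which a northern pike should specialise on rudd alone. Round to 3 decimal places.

Drop gudgeon once their profitability E₂/h₂ falls below the rate achievable on rudd alone: E₂/h₂ = λE₁/(1 + λh₁).
Solve for λ: λE₁h₂ = E₂(1 + λh₁) → λ(E₁h₂ − E₂h₁) = E₂ → λ = E₂/(E₁h₂ − E₂h₁).
λ = 8.2/(47×36 − 8.2×21) = 8.2/1520 = 0.005395 per s.

0.005 per s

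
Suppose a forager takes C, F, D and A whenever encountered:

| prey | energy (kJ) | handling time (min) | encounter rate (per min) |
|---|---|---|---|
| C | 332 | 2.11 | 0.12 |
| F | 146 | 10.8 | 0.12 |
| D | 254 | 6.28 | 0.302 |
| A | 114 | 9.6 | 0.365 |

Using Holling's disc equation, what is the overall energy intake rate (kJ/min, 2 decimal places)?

Energy encountered per unit search time: 0.12×332 + 0.12×146 + 0.302×254 + 0.365×114 = 175.7 kJ/min.
Handling time per unit search time: 0.12×2.11 + 0.12×10.8 + 0.302×6.28 + 0.365×9.6 = 6.95.
Rate = 175.7/(1 + 6.95) = 22.1 kJ/min.

22.10 kJ/min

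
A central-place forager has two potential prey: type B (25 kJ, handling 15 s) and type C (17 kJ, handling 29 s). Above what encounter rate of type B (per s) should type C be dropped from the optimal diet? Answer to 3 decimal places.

0.036 per s

The zero-one rule: include type C iff E₂/h₂ > λE₁/(1+λh₁). Equality gives the switch point.
λE₁h₂ = E₂ + λE₂h₁ ⇒ λ = E₂/(E₁h₂ − E₂h₁) = 17/(725 − 255) = 0.03617 per s.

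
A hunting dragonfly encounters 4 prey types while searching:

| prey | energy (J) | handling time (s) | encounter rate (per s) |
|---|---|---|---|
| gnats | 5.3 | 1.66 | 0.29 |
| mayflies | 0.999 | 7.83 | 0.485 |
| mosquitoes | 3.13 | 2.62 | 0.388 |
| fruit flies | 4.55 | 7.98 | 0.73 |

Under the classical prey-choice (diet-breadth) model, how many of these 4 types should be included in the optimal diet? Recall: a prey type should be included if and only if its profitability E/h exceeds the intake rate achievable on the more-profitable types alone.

E/h in descending order: gnats 3.19, mosquitoes 1.19, fruit flies 0.57, mayflies 0.128 J/s. The optimal diet is the largest prefix of this list for which every included type satisfies E_i/h_i > R on the types above it.
Rate on top 1: 1.038. mosquitoes: 1.19 > 1.038 → include.
Rate on top 2: 1.101. fruit flies: 0.57 < 1.101 → exclude; stop.
Optimal diet: gnats, mosquitoes — 2 of 4 types.

2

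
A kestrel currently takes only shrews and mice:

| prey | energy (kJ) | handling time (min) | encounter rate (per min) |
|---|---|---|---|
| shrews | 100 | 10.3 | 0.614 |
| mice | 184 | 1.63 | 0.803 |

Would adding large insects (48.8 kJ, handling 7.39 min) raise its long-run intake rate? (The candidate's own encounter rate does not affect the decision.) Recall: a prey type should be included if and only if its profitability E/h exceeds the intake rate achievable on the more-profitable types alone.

No

Intake rate on the current diet: R = (0.614×100 + 0.803×184) / (1 + 0.614×10.3 + 0.803×1.63) = 209.2/8.633 = 24.23 kJ/min.
Profitability of large insects: 48.8/7.39 = 6.604 kJ/min.
Since 6.604 < R, time spent handling large insects is better spent searching.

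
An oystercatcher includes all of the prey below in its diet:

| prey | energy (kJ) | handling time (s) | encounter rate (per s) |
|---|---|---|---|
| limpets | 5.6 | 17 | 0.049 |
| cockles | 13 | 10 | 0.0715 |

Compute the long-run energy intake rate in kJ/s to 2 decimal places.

Energy encountered per unit search time: 0.049×5.6 + 0.0715×13 = 1.204 kJ/s.
Handling time per unit search time: 0.049×17 + 0.0715×10 = 1.548.
Rate = 1.204/(1 + 1.548) = 0.4725 kJ/s.

0.47 kJ/s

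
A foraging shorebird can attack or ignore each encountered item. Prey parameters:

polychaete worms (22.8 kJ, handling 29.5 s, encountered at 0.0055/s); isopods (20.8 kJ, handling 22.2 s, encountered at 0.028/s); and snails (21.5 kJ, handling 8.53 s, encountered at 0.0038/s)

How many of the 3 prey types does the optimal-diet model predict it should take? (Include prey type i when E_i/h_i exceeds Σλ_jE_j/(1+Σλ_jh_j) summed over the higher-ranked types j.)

3

Rank by E/h (kJ/s): snails 2.52, isopods 0.937, polychaete worms 0.773. Include each in turn until the next type's E/h falls below the running intake rate.
Rate on top 1: 0.07913. isopods: 0.937 > 0.07913 → include.
Rate on top 2: 0.4015. polychaete worms: 0.773 > 0.4015 → include.
Optimal diet: snails, isopods, polychaete worms — 3 of 3 types.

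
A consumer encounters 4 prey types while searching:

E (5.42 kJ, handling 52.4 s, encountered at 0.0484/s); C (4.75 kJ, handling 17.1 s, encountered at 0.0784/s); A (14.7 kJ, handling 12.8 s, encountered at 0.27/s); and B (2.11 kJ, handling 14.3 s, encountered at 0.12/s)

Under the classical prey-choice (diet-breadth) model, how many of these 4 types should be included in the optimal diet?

Rank by E/h (kJ/s): A 1.15, C 0.278, B 0.148, E 0.103. Include each in turn until the next type's E/h falls below the running intake rate.
Rate on top 1: 0.8907. C: 0.278 < 0.8907 → exclude; stop.
Optimal diet: A — 1 of 4 types.

1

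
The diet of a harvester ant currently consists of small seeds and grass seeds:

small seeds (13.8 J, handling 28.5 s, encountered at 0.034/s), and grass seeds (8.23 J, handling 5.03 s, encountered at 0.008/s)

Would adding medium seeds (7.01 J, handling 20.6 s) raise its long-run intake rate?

On small seeds and grass seeds alone, R = ΣλE/(1+Σλh) = 0.535/2.009 = 0.2663 J/s.
medium seeds: E/h = 7.01/20.6 = 0.3403 J/s.
0.3403 > 0.2663, so adding medium seeds raises the average — include it.

Yes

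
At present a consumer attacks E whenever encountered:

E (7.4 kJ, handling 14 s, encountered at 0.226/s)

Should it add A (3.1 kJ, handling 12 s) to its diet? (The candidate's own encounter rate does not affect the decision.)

No

Intake rate on the current diet: R = (0.226×7.4) / (1 + 0.226×14) = 1.672/4.164 = 0.4016 kJ/s.
Profitability of A: 3.1/12 = 0.2583 kJ/s.
0.2583 < 0.4016, so adding A would lower the average — exclude it.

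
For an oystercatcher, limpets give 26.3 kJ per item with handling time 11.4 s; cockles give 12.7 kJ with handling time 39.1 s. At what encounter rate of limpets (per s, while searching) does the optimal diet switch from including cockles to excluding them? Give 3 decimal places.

Drop cockles once their profitability E₂/h₂ falls below the rate achievable on limpets alone: E₂/h₂ = λE₁/(1 + λh₁).
Solve for λ: λE₁h₂ = E₂(1 + λh₁) → λ(E₁h₂ − E₂h₁) = E₂ → λ = E₂/(E₁h₂ − E₂h₁).
λ = 12.7/(26.3×39.1 − 12.7×11.4) = 12.7/883.6 = 0.01437 per s.

0.014 per s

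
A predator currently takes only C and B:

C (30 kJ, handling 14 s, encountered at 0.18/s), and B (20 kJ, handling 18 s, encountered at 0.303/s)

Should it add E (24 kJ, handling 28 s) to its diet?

Intake rate on the current diet: R = (0.18×30 + 0.303×20) / (1 + 0.18×14 + 0.303×18) = 11.46/8.974 = 1.277 kJ/s.
Profitability of E: 24/28 = 0.8571 kJ/s.
Since 0.8571 < R, time spent handling E is better spent searching.

No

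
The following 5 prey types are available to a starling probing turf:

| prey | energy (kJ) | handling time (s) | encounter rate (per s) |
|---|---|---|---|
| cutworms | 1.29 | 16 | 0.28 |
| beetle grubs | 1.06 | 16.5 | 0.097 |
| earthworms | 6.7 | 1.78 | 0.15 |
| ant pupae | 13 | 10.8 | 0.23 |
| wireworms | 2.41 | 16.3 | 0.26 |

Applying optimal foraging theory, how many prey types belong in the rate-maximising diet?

2

Profitabilities (E/h, kJ/s): earthworms 3.76, ant pupae 1.2, wireworms 0.148, cutworms 0.0806, beetle grubs 0.0642. Add prey in this order while the next type's profitability exceeds the intake rate on those already taken.
Rate on top 1: 0.7932. ant pupae: 1.2 > 0.7932 → include.
Rate on top 2: 1.065. wireworms: 0.148 < 1.065 → exclude; stop.
Optimal diet: earthworms, ant pupae — 2 of 5 types.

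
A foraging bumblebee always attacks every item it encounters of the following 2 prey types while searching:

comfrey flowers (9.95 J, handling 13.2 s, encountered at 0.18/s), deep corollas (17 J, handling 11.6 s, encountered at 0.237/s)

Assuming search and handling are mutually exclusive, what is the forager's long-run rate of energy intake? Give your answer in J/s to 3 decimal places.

R = (0.18×9.95 + 0.237×17) / (1 + 0.18×13.2 + 0.237×11.6) = 5.82/6.125 = 0.9502 J/s.

0.950 J/s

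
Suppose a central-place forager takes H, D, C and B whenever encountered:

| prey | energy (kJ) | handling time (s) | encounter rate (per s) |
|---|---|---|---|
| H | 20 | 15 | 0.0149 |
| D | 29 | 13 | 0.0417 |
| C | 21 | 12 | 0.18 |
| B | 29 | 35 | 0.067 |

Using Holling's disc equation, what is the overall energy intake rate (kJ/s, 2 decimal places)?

1.15 kJ/s

Energy encountered per unit search time: 0.0149×20 + 0.0417×29 + 0.18×21 + 0.067×29 = 7.23 kJ/s.
Handling time per unit search time: 0.0149×15 + 0.0417×13 + 0.18×12 + 0.067×35 = 5.271.
Rate = 7.23/(1 + 5.271) = 1.153 kJ/s.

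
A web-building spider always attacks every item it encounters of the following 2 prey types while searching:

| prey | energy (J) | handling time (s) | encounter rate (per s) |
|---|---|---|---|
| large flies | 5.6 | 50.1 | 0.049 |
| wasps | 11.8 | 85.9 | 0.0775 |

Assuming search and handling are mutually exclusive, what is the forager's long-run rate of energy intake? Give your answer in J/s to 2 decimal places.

0.12 J/s

R = (0.049×5.6 + 0.0775×11.8) / (1 + 0.049×50.1 + 0.0775×85.9) = 1.189/10.11 = 0.1176 J/s.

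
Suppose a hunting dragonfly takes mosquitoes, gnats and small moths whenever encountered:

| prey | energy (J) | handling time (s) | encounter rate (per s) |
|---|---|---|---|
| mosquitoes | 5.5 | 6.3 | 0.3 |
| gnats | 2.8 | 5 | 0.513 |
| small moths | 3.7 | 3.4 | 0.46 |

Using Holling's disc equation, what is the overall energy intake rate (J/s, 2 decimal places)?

R = (0.3×5.5 + 0.513×2.8 + 0.46×3.7) / (1 + 0.3×6.3 + 0.513×5 + 0.46×3.4) = 4.788/7.019 = 0.6822 J/s.

0.68 J/s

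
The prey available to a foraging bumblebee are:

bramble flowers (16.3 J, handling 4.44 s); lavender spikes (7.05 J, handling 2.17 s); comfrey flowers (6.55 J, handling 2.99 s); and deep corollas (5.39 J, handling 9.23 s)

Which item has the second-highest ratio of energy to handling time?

In descending order of E/h:
bramble flowers: 16.3/4.44 = 3.67 J/s
lavender spikes: 7.05/2.17 = 3.25 J/s
comfrey flowers: 6.55/2.99 = 2.19 J/s
deep corollas: 5.39/9.23 = 0.584 J/s

lavender spikes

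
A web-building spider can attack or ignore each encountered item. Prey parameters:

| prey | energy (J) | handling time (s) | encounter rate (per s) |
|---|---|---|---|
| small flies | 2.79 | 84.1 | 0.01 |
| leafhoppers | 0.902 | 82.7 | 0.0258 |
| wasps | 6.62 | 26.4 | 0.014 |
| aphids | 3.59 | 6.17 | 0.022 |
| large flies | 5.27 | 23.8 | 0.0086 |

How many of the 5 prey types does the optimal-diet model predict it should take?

3

E/h in descending order: aphids 0.582, wasps 0.251, large flies 0.221, small flies 0.0332, leafhoppers 0.0109 J/s. The optimal diet is the largest prefix of this list for which every included type satisfies E_i/h_i > R on the types above it.
Rate on top 1: 0.06954. wasps: 0.251 > 0.06954 → include.
Rate on top 2: 0.114. large flies: 0.221 > 0.114 → include.
Rate on top 3: 0.1269. small flies: 0.0332 < 0.1269 → exclude; stop.
Optimal diet: aphids, wasps, large flies — 3 of 5 types.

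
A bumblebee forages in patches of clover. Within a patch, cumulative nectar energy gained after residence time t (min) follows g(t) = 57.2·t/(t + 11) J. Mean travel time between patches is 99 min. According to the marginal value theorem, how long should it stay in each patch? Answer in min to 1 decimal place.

Maximise g(t)/(T+t): set derivative to zero → g'(t)(T+t) = g(t).
g'(t) = 57.2·11/(t + 11)². Setting 57.2·11/(t+11)² = 57.2t/[(t+11)(99+t)] gives 11(99+t) = t(t+11), so t² = 11×99 = 1089.
t* = √1089 = 33 min.

33.0 min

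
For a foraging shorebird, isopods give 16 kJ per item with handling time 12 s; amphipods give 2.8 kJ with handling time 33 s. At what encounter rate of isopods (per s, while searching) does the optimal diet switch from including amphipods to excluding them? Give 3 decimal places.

0.006 per s

The zero-one rule: include amphipods iff E₂/h₂ > λE₁/(1+λh₁). Equality gives the switch point.
λE₁h₂ = E₂ + λE₂h₁ ⇒ λ = E₂/(E₁h₂ − E₂h₁) = 2.8/(528 − 33.6) = 0.005663 per s.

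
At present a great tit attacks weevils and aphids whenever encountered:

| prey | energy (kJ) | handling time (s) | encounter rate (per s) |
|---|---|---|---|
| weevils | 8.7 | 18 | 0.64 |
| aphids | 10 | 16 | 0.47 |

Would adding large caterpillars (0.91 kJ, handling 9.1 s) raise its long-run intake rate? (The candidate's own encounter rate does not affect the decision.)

No

Intake rate on the current diet: R = (0.64×8.7 + 0.47×10) / (1 + 0.64×18 + 0.47×16) = 10.27/20.04 = 0.5124 kJ/s.
large caterpillars: E/h = 0.91/9.1 = 0.1 kJ/s.
0.1 < 0.5124, so adding large caterpillars would lower the average — exclude it.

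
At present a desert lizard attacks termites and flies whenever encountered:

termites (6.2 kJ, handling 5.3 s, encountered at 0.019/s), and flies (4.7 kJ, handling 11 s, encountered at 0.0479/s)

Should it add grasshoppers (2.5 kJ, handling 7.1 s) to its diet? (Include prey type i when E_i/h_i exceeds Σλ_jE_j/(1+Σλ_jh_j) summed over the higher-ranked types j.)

Intake rate on the current diet: R = (0.019×6.2 + 0.0479×4.7) / (1 + 0.019×5.3 + 0.0479×11) = 0.3429/1.628 = 0.2107 kJ/s.
Profitability of grasshoppers: 2.5/7.1 = 0.3521 kJ/s.
Since 0.3521 > R, including grasshoppers increases the long-run rate.

Yes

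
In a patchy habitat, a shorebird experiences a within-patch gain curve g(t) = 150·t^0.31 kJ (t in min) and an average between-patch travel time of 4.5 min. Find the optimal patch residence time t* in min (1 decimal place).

2.0 min

Optimal t* satisfies g'(t*) = g(t*)/(T + t*).
g'(t) = 0.31·150·t^-0.69. Setting 0.31·150·t^-0.69 = 150·t^0.31/(4.5+t) gives 0.31(4.5+t) = t, so 0.69·t = 0.31×4.5.
t* = 0.31×4.5/0.69 = 2.022 min.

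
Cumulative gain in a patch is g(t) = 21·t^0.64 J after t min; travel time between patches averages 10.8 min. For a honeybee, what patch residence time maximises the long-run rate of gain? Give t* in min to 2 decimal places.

Optimal t* satisfies g'(t*) = g(t*)/(T + t*).
g'(t) = 0.64·21·t^-0.36. Setting 0.64·21·t^-0.36 = 21·t^0.64/(10.8+t) gives 0.64(10.8+t) = t, so 0.36·t = 0.64×10.8.
t* = 0.64×10.8/0.36 = 19.2 min.

19.20 min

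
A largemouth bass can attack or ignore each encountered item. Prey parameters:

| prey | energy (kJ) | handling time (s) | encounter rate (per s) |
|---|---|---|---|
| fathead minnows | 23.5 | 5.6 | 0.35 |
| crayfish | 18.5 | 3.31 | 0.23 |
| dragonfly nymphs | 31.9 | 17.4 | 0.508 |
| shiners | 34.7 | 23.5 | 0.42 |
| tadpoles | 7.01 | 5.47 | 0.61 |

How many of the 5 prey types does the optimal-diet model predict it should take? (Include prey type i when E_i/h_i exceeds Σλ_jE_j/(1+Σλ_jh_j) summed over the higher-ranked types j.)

Profitabilities (E/h, kJ/s): crayfish 5.59, fathead minnows 4.2, dragonfly nymphs 1.83, shiners 1.48, tadpoles 1.28. Add prey in this order while the next type's profitability exceeds the intake rate on those already taken.
Rate on top 1: 2.416. fathead minnows: 4.2 > 2.416 → include.
Rate on top 2: 3.354. dragonfly nymphs: 1.83 < 3.354 → exclude; stop.
Optimal diet: crayfish, fathead minnows — 2 of 5 types.

2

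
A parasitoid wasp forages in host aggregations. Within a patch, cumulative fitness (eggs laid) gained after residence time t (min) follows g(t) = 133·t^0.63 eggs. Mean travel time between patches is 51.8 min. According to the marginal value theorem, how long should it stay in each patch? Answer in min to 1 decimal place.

88.2 min

Optimal t* satisfies g'(t*) = g(t*)/(T + t*).
g'(t) = 0.63·133·t^-0.37. Setting 0.63·133·t^-0.37 = 133·t^0.63/(51.8+t) gives 0.63(51.8+t) = t, so 0.37·t = 0.63×51.8.
t* = 0.63×51.8/0.37 = 88.2 min.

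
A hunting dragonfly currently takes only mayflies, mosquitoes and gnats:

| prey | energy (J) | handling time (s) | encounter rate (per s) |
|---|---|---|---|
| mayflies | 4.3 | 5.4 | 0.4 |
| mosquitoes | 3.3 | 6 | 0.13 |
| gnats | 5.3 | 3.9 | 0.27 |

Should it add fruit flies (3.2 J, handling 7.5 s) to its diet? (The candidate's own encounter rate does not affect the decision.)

No

Intake rate on the current diet: R = (0.4×4.3 + 0.13×3.3 + 0.27×5.3) / (1 + 0.4×5.4 + 0.13×6 + 0.27×3.9) = 3.58/4.993 = 0.717 J/s.
Profitability of fruit flies: 3.2/7.5 = 0.4267 J/s.
0.4267 < 0.717, so adding fruit flies would lower the average — exclude it.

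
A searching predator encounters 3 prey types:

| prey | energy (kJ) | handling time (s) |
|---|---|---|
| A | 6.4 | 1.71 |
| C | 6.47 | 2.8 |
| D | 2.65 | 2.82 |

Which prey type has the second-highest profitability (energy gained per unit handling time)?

C

Profitability E/h (kJ/s): A = 6.4/1.71 = 3.74, C = 6.47/2.8 = 2.31, D = 2.65/2.82 = 0.94.
Ranked: A > C > D.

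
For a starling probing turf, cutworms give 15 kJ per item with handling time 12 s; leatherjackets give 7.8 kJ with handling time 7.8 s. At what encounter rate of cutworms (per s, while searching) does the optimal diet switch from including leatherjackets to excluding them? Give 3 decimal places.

0.333 per s

Drop leatherjackets once their profitability E₂/h₂ falls below the rate achievable on cutworms alone: E₂/h₂ = λE₁/(1 + λh₁).
Solve for λ: λE₁h₂ = E₂(1 + λh₁) → λ(E₁h₂ − E₂h₁) = E₂ → λ = E₂/(E₁h₂ − E₂h₁).
λ = 7.8/(15×7.8 − 7.8×12) = 7.8/23.4 = 0.3333 per s.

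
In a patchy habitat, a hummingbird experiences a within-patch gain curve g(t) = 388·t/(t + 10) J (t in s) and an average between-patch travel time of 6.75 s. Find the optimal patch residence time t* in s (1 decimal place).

8.2 s

By the marginal value theorem, leave when the instantaneous gain rate g'(t) equals the habitat-wide average g(t)/(T + t).
g'(t) = 388·10/(t + 10)². Setting 388·10/(t+10)² = 388t/[(t+10)(6.75+t)] gives 10(6.75+t) = t(t+10), so t² = 10×6.75 = 67.5.
t* = √67.5 = 8.216 s.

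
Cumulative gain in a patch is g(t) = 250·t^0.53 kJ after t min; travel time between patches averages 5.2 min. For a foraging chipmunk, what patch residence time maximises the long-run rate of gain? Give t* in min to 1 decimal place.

Optimal t* satisfies g'(t*) = g(t*)/(T + t*).
g'(t) = 0.53·250·t^-0.47. Setting 0.53·250·t^-0.47 = 250·t^0.53/(5.2+t) gives 0.53(5.2+t) = t, so 0.47·t = 0.53×5.2.
t* = 0.53×5.2/0.47 = 5.864 min.

5.9 min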